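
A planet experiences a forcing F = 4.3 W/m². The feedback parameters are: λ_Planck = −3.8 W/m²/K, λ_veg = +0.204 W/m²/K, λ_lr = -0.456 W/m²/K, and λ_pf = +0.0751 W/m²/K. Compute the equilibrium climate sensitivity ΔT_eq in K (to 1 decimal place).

1.1 K

Net feedback parameter λ = (−3.8) + (+0.204) + (-0.456) + (+0.0751) = -3.9769 W/m²/K.
ΔT = −F/λ = −4.3/(-3.9769) = 1.1 K.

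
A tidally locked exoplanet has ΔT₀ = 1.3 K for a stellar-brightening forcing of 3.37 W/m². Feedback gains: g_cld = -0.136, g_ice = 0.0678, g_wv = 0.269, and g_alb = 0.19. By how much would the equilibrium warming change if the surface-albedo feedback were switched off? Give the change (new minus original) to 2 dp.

Original: g = 0.3908, ΔT = 1.3/(1−0.3908) = 2.1339 K.
Without surface-albedo: g' = 0.2008, ΔT' = 1.3/(1−0.2008) = 1.6266 K.
Change = 1.6266 − 2.1339 = -0.51 K.

-0.51 K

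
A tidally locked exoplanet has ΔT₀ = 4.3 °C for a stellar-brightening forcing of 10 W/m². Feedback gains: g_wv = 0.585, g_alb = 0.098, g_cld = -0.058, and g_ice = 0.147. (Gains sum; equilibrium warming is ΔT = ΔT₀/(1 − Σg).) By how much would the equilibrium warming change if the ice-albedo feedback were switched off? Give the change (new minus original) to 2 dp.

Original: g = 0.772, ΔT = 4.3/(1−0.772) = 18.8596 °C.
Without ice-albedo: g' = 0.625, ΔT' = 4.3/(1−0.625) = 11.4667 °C.
Change = 11.4667 − 18.8596 = -7.39 °C.

-7.39 °C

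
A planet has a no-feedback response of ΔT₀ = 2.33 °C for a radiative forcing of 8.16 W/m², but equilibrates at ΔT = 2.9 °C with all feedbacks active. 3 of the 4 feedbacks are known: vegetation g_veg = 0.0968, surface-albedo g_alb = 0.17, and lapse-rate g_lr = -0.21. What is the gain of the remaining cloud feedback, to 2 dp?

0.14

Amplification A = ΔT/ΔT₀ = 2.9/2.33 = 1.245.
Total gain g = 1 − 1/A = 1 − 1/1.245 = 0.1968.
Known gains sum to 0.0968 + 0.17 − 0.21 = 0.0568.
g_cld = 0.1968 − 0.0568 = 0.14.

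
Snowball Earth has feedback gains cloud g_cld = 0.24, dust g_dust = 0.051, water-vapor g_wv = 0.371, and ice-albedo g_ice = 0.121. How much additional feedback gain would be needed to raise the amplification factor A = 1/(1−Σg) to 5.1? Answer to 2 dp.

Current total gain = 0.783.
Target gain for A = 5.1: g* = 1 − 1/5.1 = 0.8039.
Additional gain needed = 0.8039 − 0.783 = 0.02.

0.02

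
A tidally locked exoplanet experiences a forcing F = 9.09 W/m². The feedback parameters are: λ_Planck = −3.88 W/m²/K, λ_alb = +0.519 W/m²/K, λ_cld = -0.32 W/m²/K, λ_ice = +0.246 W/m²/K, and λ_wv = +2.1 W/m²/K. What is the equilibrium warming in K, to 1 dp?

Net feedback parameter λ = (−3.88) + (+0.519) + (-0.32) + (+0.246) + (+2.1) = -1.335 W/m²/K.
ΔT = −F/λ = −9.09/(-1.335) = 6.8 K.

6.8 K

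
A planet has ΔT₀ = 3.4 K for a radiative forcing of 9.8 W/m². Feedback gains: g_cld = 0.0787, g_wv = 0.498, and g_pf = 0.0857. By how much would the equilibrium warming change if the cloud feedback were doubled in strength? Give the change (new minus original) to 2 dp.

Original: g = 0.6624, ΔT = 3.4/(1−0.6624) = 10.0711 K.
With doubled cloud: g' = 0.7411, ΔT' = 3.4/(1−0.7411) = 13.1325 K.
Change = 13.1325 − 10.0711 = 3.06 K.

3.06 K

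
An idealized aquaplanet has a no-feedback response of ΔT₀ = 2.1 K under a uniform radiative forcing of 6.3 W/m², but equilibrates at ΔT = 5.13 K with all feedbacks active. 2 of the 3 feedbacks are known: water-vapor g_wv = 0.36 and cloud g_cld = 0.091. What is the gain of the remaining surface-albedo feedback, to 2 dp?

Amplification A = ΔT/ΔT₀ = 5.13/2.1 = 2.443.
Total gain g = 1 − 1/A = 1 − 1/2.443 = 0.5907.
Known gains sum to 0.36 + 0.091 = 0.451.
g_alb = 0.5907 − 0.451 = 0.14.

0.14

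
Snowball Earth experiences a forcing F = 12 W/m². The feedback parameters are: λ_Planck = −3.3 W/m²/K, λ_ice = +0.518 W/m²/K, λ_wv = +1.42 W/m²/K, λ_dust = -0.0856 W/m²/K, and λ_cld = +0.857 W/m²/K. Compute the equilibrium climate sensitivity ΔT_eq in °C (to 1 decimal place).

20.3 °C

Net feedback parameter λ = (−3.3) + (+0.518) + (+1.42) + (-0.0856) + (+0.857) = -0.5906 W/m²/K.
ΔT = −F/λ = −12/(-0.5906) = 20.3 °C.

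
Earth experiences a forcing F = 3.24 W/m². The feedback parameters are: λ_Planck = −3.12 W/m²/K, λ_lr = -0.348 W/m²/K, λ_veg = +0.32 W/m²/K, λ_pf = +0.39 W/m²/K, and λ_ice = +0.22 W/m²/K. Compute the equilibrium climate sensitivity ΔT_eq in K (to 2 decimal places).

Net feedback parameter λ = (−3.12) + (-0.348) + (+0.32) + (+0.39) + (+0.22) = -2.538 W/m²/K.
ΔT = −F/λ = −3.24/(-2.538) = 1.28 K.

1.28 K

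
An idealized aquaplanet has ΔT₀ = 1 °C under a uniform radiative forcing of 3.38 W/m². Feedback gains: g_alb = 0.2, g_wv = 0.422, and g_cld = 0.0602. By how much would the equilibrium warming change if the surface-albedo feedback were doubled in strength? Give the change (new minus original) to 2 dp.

Original: g = 0.6822, ΔT = 1/(1−0.6822) = 3.1466 °C.
With doubled surface-albedo: g' = 0.8822, ΔT' = 1/(1−0.8822) = 8.4890 °C.
Change = 8.4890 − 3.1466 = 5.34 °C.

5.34 °C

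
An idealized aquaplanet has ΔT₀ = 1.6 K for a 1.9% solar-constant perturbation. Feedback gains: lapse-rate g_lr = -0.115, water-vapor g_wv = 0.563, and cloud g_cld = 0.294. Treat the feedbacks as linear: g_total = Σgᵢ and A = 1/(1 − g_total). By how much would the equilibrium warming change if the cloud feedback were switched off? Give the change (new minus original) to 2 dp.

Original: g = 0.742, ΔT = 1.6/(1−0.742) = 6.2016 K.
Without cloud: g' = 0.448, ΔT' = 1.6/(1−0.448) = 2.8986 K.
Change = 2.8986 − 6.2016 = -3.30 K.

-3.30 K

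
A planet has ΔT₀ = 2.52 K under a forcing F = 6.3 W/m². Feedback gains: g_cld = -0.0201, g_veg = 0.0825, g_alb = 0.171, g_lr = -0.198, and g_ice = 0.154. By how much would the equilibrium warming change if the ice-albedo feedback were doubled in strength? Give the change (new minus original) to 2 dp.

0.73 K

Original: g = 0.1894, ΔT = 2.52/(1−0.1894) = 3.1088 K.
With doubled ice-albedo: g' = 0.3434, ΔT' = 2.52/(1−0.3434) = 3.8380 K.
Change = 3.8380 − 3.1088 = 0.73 K.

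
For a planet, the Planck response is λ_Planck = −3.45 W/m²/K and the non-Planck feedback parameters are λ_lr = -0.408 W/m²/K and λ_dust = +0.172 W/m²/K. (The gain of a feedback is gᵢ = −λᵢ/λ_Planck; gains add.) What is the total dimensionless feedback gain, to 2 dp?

-0.07

Convert to gains: g_lr = -0.408/3.45 = -0.1183; g_dust = 0.172/3.45 = 0.04986.
Total gain g = -0.06844.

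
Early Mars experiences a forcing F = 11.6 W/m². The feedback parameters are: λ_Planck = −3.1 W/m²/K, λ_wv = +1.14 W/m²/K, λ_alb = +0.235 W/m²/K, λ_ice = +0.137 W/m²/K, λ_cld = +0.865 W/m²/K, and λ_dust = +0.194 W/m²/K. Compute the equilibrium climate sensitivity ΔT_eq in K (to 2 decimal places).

21.93 K

Net feedback parameter λ = (−3.1) + (+1.14) + (+0.235) + (+0.137) + (+0.865) + (+0.194) = -0.529 W/m²/K.
ΔT = −F/λ = −11.6/(-0.529) = 21.93 K.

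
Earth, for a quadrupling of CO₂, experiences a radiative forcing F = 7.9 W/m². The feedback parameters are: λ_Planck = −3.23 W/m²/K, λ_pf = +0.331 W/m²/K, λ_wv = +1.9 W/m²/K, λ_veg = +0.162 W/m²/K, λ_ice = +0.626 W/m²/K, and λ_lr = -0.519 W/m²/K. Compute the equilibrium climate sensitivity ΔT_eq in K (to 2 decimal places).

Net feedback parameter λ = (−3.23) + (+0.331) + (+1.9) + (+0.162) + (+0.626) + (-0.519) = -0.73 W/m²/K.
ΔT = −F/λ = −7.9/(-0.73) = 10.82 K.

10.82 K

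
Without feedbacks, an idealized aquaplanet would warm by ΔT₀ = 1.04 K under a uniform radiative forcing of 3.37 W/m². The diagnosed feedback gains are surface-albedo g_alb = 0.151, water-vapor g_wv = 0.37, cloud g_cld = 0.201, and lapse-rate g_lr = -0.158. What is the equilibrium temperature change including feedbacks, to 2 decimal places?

Total gain g = 0.151 + 0.37 + 0.201 − 0.158 = 0.564.
Amplification A = 1/(1 − 0.564) = 2.294.
ΔT = 1.04 × 2.294 = 2.39 K.

2.39 K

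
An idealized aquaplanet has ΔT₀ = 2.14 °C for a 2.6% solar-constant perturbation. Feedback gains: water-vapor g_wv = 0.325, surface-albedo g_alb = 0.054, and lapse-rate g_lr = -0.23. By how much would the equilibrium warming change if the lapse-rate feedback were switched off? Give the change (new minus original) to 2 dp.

Original: g = 0.149, ΔT = 2.14/(1−0.149) = 2.5147 °C.
Without lapse-rate: g' = 0.379, ΔT' = 2.14/(1−0.379) = 3.4461 °C.
Change = 3.4461 − 2.5147 = 0.93 °C.

0.93 °C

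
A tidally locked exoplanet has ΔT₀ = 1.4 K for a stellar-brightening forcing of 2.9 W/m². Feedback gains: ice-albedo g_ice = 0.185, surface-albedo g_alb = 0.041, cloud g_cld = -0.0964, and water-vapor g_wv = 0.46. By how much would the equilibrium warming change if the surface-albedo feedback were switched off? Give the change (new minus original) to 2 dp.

Original: g = 0.5896, ΔT = 1.4/(1−0.5896) = 3.4113 K.
Without surface-albedo: g' = 0.5486, ΔT' = 1.4/(1−0.5486) = 3.1015 K.
Change = 3.1015 − 3.4113 = -0.31 K.

-0.31 K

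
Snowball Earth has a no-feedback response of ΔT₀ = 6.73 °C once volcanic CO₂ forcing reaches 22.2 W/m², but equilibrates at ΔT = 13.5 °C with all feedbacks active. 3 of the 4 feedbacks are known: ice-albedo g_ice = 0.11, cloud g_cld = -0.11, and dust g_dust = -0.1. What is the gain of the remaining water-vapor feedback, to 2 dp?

0.60

Amplification A = ΔT/ΔT₀ = 13.5/6.73 = 2.006.
Total gain g = 1 − 1/A = 1 − 1/2.006 = 0.5015.
Known gains sum to 0.11 − 0.11 − 0.1 = -0.1.
g_wv = 0.5015 + 0.1 = 0.60.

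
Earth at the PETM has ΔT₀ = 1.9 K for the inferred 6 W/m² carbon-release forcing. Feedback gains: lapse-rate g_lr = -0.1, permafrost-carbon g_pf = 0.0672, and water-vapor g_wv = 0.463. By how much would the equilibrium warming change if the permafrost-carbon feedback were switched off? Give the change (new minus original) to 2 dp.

-0.35 K

Original: g = 0.4302, ΔT = 1.9/(1−0.4302) = 3.3345 K.
Without permafrost-carbon: g' = 0.363, ΔT' = 1.9/(1−0.363) = 2.9827 K.
Change = 2.9827 − 3.3345 = -0.35 K.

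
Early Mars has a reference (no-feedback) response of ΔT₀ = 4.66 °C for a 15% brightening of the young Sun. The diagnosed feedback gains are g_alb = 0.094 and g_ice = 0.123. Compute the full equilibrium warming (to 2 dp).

5.95 °C

Total gain g = 0.094 + 0.123 = 0.217.
Amplification A = 1/(1 − 0.217) = 1.277.
ΔT = 4.66 × 1.277 = 5.95 °C.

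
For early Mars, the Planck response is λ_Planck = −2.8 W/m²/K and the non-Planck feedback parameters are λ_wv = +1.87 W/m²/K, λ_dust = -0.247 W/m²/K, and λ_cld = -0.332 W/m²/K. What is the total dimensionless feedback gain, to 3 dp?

Convert to gains: g_wv = 1.87/2.8 = 0.6679; g_dust = -0.247/2.8 = -0.08821; g_cld = -0.332/2.8 = -0.1186.
Total gain g = 0.46109.

0.461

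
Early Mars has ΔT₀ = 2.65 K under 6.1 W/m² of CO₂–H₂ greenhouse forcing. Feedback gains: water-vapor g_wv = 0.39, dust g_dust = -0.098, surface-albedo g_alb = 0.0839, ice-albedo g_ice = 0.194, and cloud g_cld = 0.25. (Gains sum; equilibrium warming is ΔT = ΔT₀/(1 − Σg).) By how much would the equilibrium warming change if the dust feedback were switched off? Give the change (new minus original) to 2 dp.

17.56 K

Original: g = 0.8199, ΔT = 2.65/(1−0.8199) = 14.7140 K.
Without dust: g' = 0.9179, ΔT' = 2.65/(1−0.9179) = 32.2777 K.
Change = 32.2777 − 14.7140 = 17.56 K.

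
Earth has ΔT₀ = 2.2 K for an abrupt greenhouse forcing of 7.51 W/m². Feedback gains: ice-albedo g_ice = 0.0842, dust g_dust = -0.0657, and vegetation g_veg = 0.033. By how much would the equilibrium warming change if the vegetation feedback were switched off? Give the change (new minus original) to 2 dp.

Original: g = 0.0515, ΔT = 2.2/(1−0.0515) = 2.3195 K.
Without vegetation: g' = 0.0185, ΔT' = 2.2/(1−0.0185) = 2.2415 K.
Change = 2.2415 − 2.3195 = -0.08 K.

-0.08 K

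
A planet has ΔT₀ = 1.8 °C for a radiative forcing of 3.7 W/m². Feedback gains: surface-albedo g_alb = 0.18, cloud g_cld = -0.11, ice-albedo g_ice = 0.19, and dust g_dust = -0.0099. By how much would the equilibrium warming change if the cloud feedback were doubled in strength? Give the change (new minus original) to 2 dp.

Original: g = 0.2501, ΔT = 1.8/(1−0.2501) = 2.4003 °C.
With doubled cloud: g' = 0.1401, ΔT' = 1.8/(1−0.1401) = 2.0933 °C.
Change = 2.0933 − 2.4003 = -0.31 °C.

-0.31 °C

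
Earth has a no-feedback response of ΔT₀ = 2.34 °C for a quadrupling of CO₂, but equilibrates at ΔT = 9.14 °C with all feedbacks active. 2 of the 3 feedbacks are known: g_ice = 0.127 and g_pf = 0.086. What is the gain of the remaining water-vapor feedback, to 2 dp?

Amplification A = ΔT/ΔT₀ = 9.14/2.34 = 3.906.
Total gain g = 1 − 1/A = 1 − 1/3.906 = 0.744.
Known gains sum to 0.127 + 0.086 = 0.213.
g_wv = 0.744 − 0.213 = 0.53.

0.53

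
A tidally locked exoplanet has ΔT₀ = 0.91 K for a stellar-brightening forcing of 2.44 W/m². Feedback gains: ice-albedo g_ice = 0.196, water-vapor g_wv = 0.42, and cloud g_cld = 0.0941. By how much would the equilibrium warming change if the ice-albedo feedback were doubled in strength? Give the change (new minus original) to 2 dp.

Original: g = 0.7101, ΔT = 0.91/(1−0.7101) = 3.1390 K.
With doubled ice-albedo: g' = 0.9061, ΔT' = 0.91/(1−0.9061) = 9.6912 K.
Change = 9.6912 − 3.1390 = 6.55 K.

6.55 K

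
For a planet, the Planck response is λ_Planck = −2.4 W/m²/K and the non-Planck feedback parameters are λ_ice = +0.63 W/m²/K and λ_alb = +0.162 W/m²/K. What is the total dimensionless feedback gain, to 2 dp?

Convert to gains: g_ice = 0.63/2.4 = 0.2625; g_alb = 0.162/2.4 = 0.0675.
Total gain g = 0.33.

0.33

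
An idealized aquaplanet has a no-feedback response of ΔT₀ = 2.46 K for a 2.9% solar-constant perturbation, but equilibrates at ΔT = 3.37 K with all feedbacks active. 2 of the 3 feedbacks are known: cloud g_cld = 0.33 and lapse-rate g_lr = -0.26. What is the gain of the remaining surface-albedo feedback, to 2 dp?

0.20

Amplification A = ΔT/ΔT₀ = 3.37/2.46 = 1.37.
Total gain g = 1 − 1/A = 1 − 1/1.37 = 0.2701.
Known gains sum to 0.33 − 0.26 = 0.07.
g_alb = 0.2701 − 0.07 = 0.20.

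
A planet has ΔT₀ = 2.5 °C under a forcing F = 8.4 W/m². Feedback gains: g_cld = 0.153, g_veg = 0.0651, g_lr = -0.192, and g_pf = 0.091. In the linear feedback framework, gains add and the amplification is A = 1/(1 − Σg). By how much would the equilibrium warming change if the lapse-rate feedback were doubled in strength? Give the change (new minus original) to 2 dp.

-0.51 °C

Original: g = 0.1171, ΔT = 2.5/(1−0.1171) = 2.8316 °C.
With doubled lapse-rate: g' = -0.0749, ΔT' = 2.5/(1+0.0749) = 2.3258 °C.
Change = 2.3258 − 2.8316 = -0.51 °C.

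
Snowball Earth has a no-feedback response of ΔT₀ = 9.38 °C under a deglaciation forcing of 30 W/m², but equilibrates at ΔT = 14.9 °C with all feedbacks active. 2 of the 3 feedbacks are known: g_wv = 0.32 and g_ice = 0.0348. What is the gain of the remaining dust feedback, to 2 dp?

Amplification A = ΔT/ΔT₀ = 14.9/9.38 = 1.588.
Total gain g = 1 − 1/A = 1 − 1/1.588 = 0.3703.
Known gains sum to 0.32 + 0.0348 = 0.3548.
g_dust = 0.3703 − 0.3548 = 0.02.

0.02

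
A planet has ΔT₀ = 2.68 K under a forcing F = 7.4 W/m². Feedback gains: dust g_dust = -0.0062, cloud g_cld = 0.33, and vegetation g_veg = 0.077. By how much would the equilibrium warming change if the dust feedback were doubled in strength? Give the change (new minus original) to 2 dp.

Original: g = 0.4008, ΔT = 2.68/(1−0.4008) = 4.4726 K.
With doubled dust: g' = 0.3946, ΔT' = 2.68/(1−0.3946) = 4.4268 K.
Change = 4.4268 − 4.4726 = -0.05 K.

-0.05 K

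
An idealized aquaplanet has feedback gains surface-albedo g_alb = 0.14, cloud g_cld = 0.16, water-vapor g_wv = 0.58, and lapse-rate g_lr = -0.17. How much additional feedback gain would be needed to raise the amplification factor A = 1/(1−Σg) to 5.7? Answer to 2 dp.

0.11

Current total gain = 0.71.
Target gain for A = 5.7: g* = 1 − 1/5.7 = 0.8246.
Additional gain needed = 0.8246 − 0.71 = 0.11.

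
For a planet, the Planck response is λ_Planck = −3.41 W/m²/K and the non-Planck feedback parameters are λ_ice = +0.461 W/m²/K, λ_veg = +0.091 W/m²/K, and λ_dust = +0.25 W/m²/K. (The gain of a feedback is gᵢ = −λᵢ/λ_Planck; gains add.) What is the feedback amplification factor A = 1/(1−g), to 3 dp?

Convert to gains: g_ice = 0.461/3.41 = 0.1352; g_veg = 0.091/3.41 = 0.02669; g_dust = 0.25/3.41 = 0.07331.
Total gain g = 0.2352.
A = 1/(1 − 0.2352) = 1.308.

1.308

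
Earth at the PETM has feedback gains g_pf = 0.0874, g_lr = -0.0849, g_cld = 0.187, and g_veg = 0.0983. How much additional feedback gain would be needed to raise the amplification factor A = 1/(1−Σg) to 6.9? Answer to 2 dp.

0.57

Current total gain = 0.2878.
Target gain for A = 6.9: g* = 1 − 1/6.9 = 0.8551.
Additional gain needed = 0.8551 − 0.2878 = 0.57.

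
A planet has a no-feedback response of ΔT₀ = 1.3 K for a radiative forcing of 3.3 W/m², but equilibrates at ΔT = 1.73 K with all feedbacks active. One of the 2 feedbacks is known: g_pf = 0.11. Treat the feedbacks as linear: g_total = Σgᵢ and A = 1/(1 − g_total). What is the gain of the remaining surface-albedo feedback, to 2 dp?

0.14

Amplification A = ΔT/ΔT₀ = 1.73/1.3 = 1.331.
Total gain g = 1 − 1/A = 1 − 1/1.331 = 0.2487.
The known gain is 0.11.
g_alb = 0.2487 − 0.11 = 0.14.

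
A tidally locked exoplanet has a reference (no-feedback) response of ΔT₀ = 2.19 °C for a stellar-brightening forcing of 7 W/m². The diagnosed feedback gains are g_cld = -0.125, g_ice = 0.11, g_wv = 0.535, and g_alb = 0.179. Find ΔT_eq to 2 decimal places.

7.28 °C

Total gain g = -0.125 + 0.11 + 0.535 + 0.179 = 0.699.
Amplification A = 1/(1 − 0.699) = 3.322.
ΔT = 2.19 × 3.322 = 7.28 °C.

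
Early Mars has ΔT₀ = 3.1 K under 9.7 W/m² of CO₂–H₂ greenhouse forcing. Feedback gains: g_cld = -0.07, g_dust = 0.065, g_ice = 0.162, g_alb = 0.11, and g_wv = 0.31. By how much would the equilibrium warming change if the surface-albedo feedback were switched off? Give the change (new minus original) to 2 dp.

Original: g = 0.577, ΔT = 3.1/(1−0.577) = 7.3286 K.
Without surface-albedo: g' = 0.467, ΔT' = 3.1/(1−0.467) = 5.8161 K.
Change = 5.8161 − 7.3286 = -1.51 K.

-1.51 K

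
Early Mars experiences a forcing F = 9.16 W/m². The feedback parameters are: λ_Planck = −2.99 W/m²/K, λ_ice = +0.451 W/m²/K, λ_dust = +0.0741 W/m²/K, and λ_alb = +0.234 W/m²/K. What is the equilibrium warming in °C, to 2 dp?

Net feedback parameter λ = (−2.99) + (+0.451) + (+0.0741) + (+0.234) = -2.2309 W/m²/K.
ΔT = −F/λ = −9.16/(-2.2309) = 4.11 °C.

4.11 °C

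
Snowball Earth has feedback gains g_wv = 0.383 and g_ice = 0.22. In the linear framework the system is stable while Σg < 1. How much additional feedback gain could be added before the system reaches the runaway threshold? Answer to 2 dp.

0.40

Current total gain = 0.383 + 0.22 = 0.603.
Margin to runaway = 1 − 0.603 = 0.40.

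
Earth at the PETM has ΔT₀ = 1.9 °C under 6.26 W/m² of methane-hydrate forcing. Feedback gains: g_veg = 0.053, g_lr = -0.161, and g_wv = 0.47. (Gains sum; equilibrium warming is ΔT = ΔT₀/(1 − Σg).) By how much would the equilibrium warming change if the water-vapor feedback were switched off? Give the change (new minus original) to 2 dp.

Original: g = 0.362, ΔT = 1.9/(1−0.362) = 2.9781 °C.
Without water-vapor: g' = -0.108, ΔT' = 1.9/(1+0.108) = 1.7148 °C.
Change = 1.7148 − 2.9781 = -1.26 °C.

-1.26 °C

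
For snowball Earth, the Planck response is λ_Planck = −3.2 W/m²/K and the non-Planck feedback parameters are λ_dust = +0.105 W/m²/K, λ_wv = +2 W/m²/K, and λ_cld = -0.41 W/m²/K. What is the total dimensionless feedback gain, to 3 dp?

Convert to gains: g_dust = 0.105/3.2 = 0.03281; g_wv = 2/3.2 = 0.625; g_cld = -0.41/3.2 = -0.1281.
Total gain g = 0.52971.

0.530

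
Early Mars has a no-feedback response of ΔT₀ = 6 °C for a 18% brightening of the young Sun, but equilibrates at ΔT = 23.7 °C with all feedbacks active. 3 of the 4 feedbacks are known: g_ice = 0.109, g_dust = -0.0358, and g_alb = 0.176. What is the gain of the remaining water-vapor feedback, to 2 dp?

0.50

Amplification A = ΔT/ΔT₀ = 23.7/6 = 3.95.
Total gain g = 1 − 1/A = 1 − 1/3.95 = 0.7468.
Known gains sum to 0.109 − 0.0358 + 0.176 = 0.2492.
g_wv = 0.7468 − 0.2492 = 0.50.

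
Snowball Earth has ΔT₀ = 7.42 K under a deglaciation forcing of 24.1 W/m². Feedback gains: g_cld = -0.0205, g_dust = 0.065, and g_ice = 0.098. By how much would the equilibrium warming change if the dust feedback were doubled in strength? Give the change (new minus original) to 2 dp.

0.71 K

Original: g = 0.1425, ΔT = 7.42/(1−0.1425) = 8.6531 K.
With doubled dust: g' = 0.2075, ΔT' = 7.42/(1−0.2075) = 9.3628 K.
Change = 9.3628 − 8.6531 = 0.71 K.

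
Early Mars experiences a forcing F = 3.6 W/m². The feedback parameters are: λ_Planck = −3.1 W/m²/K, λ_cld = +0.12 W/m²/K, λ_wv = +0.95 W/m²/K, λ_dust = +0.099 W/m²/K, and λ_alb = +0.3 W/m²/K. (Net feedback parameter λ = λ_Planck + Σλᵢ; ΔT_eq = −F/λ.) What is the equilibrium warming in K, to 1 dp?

2.2 K

Net feedback parameter λ = (−3.1) + (+0.12) + (+0.95) + (+0.099) + (+0.3) = -1.631 W/m²/K.
ΔT = −F/λ = −3.6/(-1.631) = 2.2 K.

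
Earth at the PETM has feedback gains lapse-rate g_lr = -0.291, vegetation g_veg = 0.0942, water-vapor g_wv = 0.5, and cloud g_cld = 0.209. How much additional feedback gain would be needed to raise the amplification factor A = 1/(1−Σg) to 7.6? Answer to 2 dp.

0.36

Current total gain = 0.5122.
Target gain for A = 7.6: g* = 1 − 1/7.6 = 0.8684.
Additional gain needed = 0.8684 − 0.5122 = 0.36.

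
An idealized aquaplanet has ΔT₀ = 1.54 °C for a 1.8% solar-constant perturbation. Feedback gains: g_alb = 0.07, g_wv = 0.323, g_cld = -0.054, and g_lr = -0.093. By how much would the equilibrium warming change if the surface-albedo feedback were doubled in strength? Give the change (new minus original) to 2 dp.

0.21 °C

Original: g = 0.246, ΔT = 1.54/(1−0.246) = 2.0424 °C.
With doubled surface-albedo: g' = 0.316, ΔT' = 1.54/(1−0.316) = 2.2515 °C.
Change = 2.2515 − 2.0424 = 0.21 °C.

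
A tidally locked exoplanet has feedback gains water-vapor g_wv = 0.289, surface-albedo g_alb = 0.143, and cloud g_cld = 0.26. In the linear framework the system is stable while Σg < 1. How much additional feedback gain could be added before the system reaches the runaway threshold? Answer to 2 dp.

0.31

Current total gain = 0.289 + 0.143 + 0.26 = 0.692.
Margin to runaway = 1 − 0.692 = 0.31.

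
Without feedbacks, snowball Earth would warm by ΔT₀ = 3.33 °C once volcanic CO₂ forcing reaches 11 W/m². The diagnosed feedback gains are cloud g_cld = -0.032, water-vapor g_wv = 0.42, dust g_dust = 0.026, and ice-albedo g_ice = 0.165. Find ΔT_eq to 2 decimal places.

Total gain g = -0.032 + 0.42 + 0.026 + 0.165 = 0.579.
Amplification A = 1/(1 − 0.579) = 2.375.
ΔT = 3.33 × 2.375 = 7.91 °C.

7.91 °C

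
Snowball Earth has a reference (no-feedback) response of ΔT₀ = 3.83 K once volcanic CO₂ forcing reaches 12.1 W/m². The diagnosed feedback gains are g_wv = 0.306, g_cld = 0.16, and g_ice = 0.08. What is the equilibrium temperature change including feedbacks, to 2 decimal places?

8.44 K

Total gain g = 0.306 + 0.16 + 0.08 = 0.546.
Amplification A = 1/(1 − 0.546) = 2.203.
ΔT = 3.83 × 2.203 = 8.44 K.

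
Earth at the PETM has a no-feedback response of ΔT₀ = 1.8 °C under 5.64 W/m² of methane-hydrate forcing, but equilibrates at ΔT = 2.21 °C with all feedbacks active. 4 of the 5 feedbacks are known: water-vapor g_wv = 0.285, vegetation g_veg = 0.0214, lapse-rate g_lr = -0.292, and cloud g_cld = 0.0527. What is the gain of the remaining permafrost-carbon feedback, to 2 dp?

Amplification A = ΔT/ΔT₀ = 2.21/1.8 = 1.228.
Total gain g = 1 − 1/A = 1 − 1/1.228 = 0.1857.
Known gains sum to 0.285 + 0.0214 − 0.292 + 0.0527 = 0.0671.
g_pf = 0.1857 − 0.0671 = 0.12.

0.12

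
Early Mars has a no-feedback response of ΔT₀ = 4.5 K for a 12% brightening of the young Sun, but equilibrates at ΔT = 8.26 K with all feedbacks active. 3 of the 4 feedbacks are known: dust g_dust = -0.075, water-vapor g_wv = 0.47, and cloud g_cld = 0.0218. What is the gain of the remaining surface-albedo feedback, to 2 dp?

Amplification A = ΔT/ΔT₀ = 8.26/4.5 = 1.836.
Total gain g = 1 − 1/A = 1 − 1/1.836 = 0.4553.
Known gains sum to -0.075 + 0.47 + 0.0218 = 0.4168.
g_alb = 0.4553 − 0.4168 = 0.04.

0.04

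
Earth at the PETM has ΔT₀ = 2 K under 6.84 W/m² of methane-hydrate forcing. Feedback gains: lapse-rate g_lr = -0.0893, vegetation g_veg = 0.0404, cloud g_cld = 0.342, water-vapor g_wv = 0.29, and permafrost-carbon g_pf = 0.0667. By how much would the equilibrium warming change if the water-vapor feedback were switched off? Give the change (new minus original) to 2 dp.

-2.59 K

Original: g = 0.6498, ΔT = 2/(1−0.6498) = 5.7110 K.
Without water-vapor: g' = 0.3598, ΔT' = 2/(1−0.3598) = 3.1240 K.
Change = 3.1240 − 5.7110 = -2.59 K.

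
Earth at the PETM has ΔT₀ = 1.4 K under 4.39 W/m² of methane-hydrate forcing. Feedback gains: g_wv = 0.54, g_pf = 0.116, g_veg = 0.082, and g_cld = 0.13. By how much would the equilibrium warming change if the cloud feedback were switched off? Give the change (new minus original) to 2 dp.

-5.26 K

Original: g = 0.868, ΔT = 1.4/(1−0.868) = 10.6061 K.
Without cloud: g' = 0.738, ΔT' = 1.4/(1−0.738) = 5.3435 K.
Change = 5.3435 − 10.6061 = -5.26 K.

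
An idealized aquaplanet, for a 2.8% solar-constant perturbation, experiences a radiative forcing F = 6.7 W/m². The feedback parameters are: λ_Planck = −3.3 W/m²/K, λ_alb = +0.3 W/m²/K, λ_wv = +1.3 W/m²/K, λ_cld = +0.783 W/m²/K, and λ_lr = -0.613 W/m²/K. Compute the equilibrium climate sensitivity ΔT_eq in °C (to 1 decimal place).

4.4 °C

Net feedback parameter λ = (−3.3) + (+0.3) + (+1.3) + (+0.783) + (-0.613) = -1.53 W/m²/K.
ΔT = −F/λ = −6.7/(-1.53) = 4.4 °C.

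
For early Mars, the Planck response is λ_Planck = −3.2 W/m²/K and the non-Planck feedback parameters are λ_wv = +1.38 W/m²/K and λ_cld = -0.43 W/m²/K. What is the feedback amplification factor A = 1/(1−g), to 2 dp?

1.42

Convert to gains: g_wv = 1.38/3.2 = 0.4312; g_cld = -0.43/3.2 = -0.1344.
Total gain g = 0.2968.
A = 1/(1 − 0.2968) = 1.42.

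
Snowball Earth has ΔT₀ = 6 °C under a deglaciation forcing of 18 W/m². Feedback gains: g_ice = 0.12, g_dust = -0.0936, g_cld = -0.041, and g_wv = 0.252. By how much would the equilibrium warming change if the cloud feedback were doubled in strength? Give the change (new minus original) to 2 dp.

Original: g = 0.2374, ΔT = 6/(1−0.2374) = 7.8678 °C.
With doubled cloud: g' = 0.1964, ΔT' = 6/(1−0.1964) = 7.4664 °C.
Change = 7.4664 − 7.8678 = -0.40 °C.

-0.40 °C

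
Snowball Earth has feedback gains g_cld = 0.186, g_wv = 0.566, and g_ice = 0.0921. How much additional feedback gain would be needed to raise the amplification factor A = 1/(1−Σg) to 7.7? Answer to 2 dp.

Current total gain = 0.8441.
Target gain for A = 7.7: g* = 1 − 1/7.7 = 0.8701.
Additional gain needed = 0.8701 − 0.8441 = 0.03.

0.03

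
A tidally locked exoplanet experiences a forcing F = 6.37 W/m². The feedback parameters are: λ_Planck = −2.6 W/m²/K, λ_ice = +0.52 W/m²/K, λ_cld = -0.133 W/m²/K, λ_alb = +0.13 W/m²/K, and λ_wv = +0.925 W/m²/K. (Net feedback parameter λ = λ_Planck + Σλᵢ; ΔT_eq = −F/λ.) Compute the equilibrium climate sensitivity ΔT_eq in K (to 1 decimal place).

5.5 K

Net feedback parameter λ = (−2.6) + (+0.52) + (-0.133) + (+0.13) + (+0.925) = -1.158 W/m²/K.
ΔT = −F/λ = −6.37/(-1.158) = 5.5 K.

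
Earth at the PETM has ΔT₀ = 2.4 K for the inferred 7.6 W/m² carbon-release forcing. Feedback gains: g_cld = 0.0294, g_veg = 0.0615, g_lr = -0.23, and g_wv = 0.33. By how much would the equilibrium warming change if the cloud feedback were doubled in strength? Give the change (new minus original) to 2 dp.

0.11 K

Original: g = 0.1909, ΔT = 2.4/(1−0.1909) = 2.9663 K.
With doubled cloud: g' = 0.2203, ΔT' = 2.4/(1−0.2203) = 3.0781 K.
Change = 3.0781 − 2.9663 = 0.11 K.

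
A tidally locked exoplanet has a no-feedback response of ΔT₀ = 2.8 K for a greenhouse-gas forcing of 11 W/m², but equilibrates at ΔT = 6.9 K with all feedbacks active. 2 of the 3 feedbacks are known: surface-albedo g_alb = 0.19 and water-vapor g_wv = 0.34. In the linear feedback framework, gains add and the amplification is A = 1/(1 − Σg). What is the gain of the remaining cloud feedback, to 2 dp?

0.06

Amplification A = ΔT/ΔT₀ = 6.9/2.8 = 2.464.
Total gain g = 1 − 1/A = 1 − 1/2.464 = 0.5942.
Known gains sum to 0.19 + 0.34 = 0.53.
g_cld = 0.5942 − 0.53 = 0.06.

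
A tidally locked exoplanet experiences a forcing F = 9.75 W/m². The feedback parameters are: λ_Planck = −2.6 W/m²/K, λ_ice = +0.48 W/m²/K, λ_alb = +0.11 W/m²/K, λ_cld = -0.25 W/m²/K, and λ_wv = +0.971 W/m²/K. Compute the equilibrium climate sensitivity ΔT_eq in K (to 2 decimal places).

7.56 K

Net feedback parameter λ = (−2.6) + (+0.48) + (+0.11) + (-0.25) + (+0.971) = -1.289 W/m²/K.
ΔT = −F/λ = −9.75/(-1.289) = 7.56 K.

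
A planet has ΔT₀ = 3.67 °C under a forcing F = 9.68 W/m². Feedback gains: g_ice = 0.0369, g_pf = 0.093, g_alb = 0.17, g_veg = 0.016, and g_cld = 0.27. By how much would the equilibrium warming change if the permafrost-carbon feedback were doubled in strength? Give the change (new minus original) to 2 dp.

2.57 °C

Original: g = 0.5859, ΔT = 3.67/(1−0.5859) = 8.8626 °C.
With doubled permafrost-carbon: g' = 0.6789, ΔT' = 3.67/(1−0.6789) = 11.4295 °C.
Change = 11.4295 − 8.8626 = 2.57 °C.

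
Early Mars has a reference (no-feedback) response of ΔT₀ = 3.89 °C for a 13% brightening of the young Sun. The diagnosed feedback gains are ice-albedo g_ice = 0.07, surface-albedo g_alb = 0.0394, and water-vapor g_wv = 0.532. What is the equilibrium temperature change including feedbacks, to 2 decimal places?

Total gain g = 0.07 + 0.0394 + 0.532 = 0.6414.
Amplification A = 1/(1 − 0.6414) = 2.789.
ΔT = 3.89 × 2.789 = 10.85 °C.

10.85 °C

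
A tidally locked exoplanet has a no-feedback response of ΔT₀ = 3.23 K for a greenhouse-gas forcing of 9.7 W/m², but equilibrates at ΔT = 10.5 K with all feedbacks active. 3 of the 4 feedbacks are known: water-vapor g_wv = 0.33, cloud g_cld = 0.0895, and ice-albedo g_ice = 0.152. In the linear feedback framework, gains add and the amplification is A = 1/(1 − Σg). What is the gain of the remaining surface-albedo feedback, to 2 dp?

Amplification A = ΔT/ΔT₀ = 10.5/3.23 = 3.251.
Total gain g = 1 − 1/A = 1 − 1/3.251 = 0.6924.
Known gains sum to 0.33 + 0.0895 + 0.152 = 0.5715.
g_alb = 0.6924 − 0.5715 = 0.12.

0.12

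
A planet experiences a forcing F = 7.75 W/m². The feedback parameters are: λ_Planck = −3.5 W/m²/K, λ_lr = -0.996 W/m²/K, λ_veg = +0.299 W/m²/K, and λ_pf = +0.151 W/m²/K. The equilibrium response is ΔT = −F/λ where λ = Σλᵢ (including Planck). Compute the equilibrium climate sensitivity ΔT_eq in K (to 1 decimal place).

Net feedback parameter λ = (−3.5) + (-0.996) + (+0.299) + (+0.151) = -4.046 W/m²/K.
ΔT = −F/λ = −7.75/(-4.046) = 1.9 K.

1.9 K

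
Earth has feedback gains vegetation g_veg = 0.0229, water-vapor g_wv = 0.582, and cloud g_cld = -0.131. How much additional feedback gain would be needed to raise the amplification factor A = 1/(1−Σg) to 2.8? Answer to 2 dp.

Current total gain = 0.4739.
Target gain for A = 2.8: g* = 1 − 1/2.8 = 0.6429.
Additional gain needed = 0.6429 − 0.4739 = 0.17.

0.17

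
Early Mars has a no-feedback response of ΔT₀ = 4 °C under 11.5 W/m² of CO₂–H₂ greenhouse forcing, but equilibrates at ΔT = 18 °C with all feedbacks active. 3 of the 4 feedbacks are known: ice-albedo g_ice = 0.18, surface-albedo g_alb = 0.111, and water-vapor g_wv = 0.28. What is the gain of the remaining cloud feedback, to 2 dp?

Amplification A = ΔT/ΔT₀ = 18/4 = 4.5.
Total gain g = 1 − 1/A = 1 − 1/4.5 = 0.7778.
Known gains sum to 0.18 + 0.111 + 0.28 = 0.571.
g_cld = 0.7778 − 0.571 = 0.21.

0.21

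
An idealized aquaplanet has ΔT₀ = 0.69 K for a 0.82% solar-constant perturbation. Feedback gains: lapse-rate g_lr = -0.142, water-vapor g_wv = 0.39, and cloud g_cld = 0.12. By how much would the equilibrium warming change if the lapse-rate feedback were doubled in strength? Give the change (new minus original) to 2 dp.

Original: g = 0.368, ΔT = 0.69/(1−0.368) = 1.0918 K.
With doubled lapse-rate: g' = 0.226, ΔT' = 0.69/(1−0.226) = 0.8915 K.
Change = 0.8915 − 1.0918 = -0.20 K.

-0.20 K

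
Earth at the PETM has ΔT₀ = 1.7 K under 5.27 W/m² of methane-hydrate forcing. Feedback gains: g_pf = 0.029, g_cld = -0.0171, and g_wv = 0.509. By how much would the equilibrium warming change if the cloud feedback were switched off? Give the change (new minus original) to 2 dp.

Original: g = 0.5209, ΔT = 1.7/(1−0.5209) = 3.5483 K.
Without cloud: g' = 0.538, ΔT' = 1.7/(1−0.538) = 3.6797 K.
Change = 3.6797 − 3.5483 = 0.13 K.

0.13 K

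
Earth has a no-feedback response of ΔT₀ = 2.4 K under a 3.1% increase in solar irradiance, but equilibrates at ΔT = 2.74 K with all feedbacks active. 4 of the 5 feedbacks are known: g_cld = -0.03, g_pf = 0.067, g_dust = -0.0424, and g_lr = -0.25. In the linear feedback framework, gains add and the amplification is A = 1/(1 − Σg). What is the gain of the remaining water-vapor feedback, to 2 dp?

Amplification A = ΔT/ΔT₀ = 2.74/2.4 = 1.142.
Total gain g = 1 − 1/A = 1 − 1/1.142 = 0.1243.
Known gains sum to -0.03 + 0.067 − 0.0424 − 0.25 = -0.2554.
g_wv = 0.1243 + 0.2554 = 0.38.

0.38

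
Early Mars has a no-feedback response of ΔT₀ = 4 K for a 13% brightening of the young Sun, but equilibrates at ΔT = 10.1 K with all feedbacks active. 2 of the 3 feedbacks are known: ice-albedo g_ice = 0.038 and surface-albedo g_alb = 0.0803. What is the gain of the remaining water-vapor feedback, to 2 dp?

0.49

Amplification A = ΔT/ΔT₀ = 10.1/4 = 2.525.
Total gain g = 1 − 1/A = 1 − 1/2.525 = 0.604.
Known gains sum to 0.038 + 0.0803 = 0.1183.
g_wv = 0.604 − 0.1183 = 0.49.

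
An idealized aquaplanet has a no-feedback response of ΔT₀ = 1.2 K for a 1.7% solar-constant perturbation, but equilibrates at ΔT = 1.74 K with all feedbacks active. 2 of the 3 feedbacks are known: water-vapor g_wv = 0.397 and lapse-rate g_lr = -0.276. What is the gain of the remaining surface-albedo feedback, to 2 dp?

Amplification A = ΔT/ΔT₀ = 1.74/1.2 = 1.45.
Total gain g = 1 − 1/A = 1 − 1/1.45 = 0.3103.
Known gains sum to 0.397 − 0.276 = 0.121.
g_alb = 0.3103 − 0.121 = 0.19.

0.19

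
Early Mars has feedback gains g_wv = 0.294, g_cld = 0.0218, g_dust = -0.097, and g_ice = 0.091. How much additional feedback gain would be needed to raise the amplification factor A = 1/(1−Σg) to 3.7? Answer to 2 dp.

0.42

Current total gain = 0.3098.
Target gain for A = 3.7: g* = 1 − 1/3.7 = 0.7297.
Additional gain needed = 0.7297 − 0.3098 = 0.42.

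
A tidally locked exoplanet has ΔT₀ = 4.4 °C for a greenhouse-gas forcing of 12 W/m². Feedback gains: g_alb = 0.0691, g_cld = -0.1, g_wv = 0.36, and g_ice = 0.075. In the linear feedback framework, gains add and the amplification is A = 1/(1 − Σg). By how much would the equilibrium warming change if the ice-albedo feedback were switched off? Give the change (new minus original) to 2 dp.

-0.83 °C

Original: g = 0.4041, ΔT = 4.4/(1−0.4041) = 7.3838 °C.
Without ice-albedo: g' = 0.3291, ΔT' = 4.4/(1−0.3291) = 6.5584 °C.
Change = 6.5584 − 7.3838 = -0.83 °C.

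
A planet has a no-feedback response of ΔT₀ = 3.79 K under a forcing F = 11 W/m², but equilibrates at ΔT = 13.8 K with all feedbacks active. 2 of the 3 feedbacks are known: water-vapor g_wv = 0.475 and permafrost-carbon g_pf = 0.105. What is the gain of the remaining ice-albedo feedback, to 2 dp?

Amplification A = ΔT/ΔT₀ = 13.8/3.79 = 3.641.
Total gain g = 1 − 1/A = 1 − 1/3.641 = 0.7254.
Known gains sum to 0.475 + 0.105 = 0.58.
g_ice = 0.7254 − 0.58 = 0.15.

0.15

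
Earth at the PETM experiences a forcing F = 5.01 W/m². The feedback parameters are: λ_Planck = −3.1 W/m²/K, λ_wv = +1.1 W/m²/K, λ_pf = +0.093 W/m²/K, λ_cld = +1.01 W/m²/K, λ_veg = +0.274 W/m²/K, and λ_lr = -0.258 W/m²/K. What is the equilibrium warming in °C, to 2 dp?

5.69 °C

Net feedback parameter λ = (−3.1) + (+1.1) + (+0.093) + (+1.01) + (+0.274) + (-0.258) = -0.881 W/m²/K.
ΔT = −F/λ = −5.01/(-0.881) = 5.69 °C.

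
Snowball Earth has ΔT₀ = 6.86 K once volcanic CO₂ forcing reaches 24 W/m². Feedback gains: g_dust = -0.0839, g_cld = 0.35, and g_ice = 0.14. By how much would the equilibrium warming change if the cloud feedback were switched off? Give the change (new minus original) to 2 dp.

Original: g = 0.4061, ΔT = 6.86/(1−0.4061) = 11.5508 K.
Without cloud: g' = 0.0561, ΔT' = 6.86/(1−0.0561) = 7.2677 K.
Change = 7.2677 − 11.5508 = -4.28 K.

-4.28 K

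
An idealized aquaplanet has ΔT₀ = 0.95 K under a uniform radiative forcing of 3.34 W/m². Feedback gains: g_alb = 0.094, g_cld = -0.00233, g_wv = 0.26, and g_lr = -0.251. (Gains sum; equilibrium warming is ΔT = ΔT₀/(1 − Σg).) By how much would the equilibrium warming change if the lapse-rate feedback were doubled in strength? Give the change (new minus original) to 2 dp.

Original: g = 0.10067, ΔT = 0.95/(1−0.10067) = 1.0563 K.
With doubled lapse-rate: g' = -0.15033, ΔT' = 0.95/(1+0.15033) = 0.8258 K.
Change = 0.8258 − 1.0563 = -0.23 K.

-0.23 K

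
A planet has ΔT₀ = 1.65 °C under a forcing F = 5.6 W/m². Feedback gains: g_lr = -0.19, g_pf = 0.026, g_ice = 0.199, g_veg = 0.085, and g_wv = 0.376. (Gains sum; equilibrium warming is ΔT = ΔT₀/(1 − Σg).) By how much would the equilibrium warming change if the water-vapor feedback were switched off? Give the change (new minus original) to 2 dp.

Original: g = 0.496, ΔT = 1.65/(1−0.496) = 3.2738 °C.
Without water-vapor: g' = 0.12, ΔT' = 1.65/(1−0.12) = 1.8750 °C.
Change = 1.8750 − 3.2738 = -1.40 °C.

-1.40 °C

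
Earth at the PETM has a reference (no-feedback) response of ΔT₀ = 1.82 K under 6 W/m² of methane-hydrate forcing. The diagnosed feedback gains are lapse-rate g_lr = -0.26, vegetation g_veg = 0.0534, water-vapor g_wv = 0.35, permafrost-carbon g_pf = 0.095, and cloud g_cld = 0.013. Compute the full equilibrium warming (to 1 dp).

Total gain g = -0.26 + 0.0534 + 0.35 + 0.095 + 0.013 = 0.2514.
Amplification A = 1/(1 − 0.2514) = 1.336.
ΔT = 1.82 × 1.336 = 2.4 K.

2.4 K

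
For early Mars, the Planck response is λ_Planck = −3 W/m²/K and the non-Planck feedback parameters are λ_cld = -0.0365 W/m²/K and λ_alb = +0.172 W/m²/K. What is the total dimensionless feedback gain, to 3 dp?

0.045

Convert to gains: g_cld = -0.0365/3 = -0.01217; g_alb = 0.172/3 = 0.05733.
Total gain g = 0.04516.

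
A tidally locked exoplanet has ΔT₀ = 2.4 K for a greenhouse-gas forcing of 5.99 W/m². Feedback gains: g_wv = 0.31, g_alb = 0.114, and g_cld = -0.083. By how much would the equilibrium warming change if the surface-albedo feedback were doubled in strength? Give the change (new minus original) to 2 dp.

Original: g = 0.341, ΔT = 2.4/(1−0.341) = 3.6419 K.
With doubled surface-albedo: g' = 0.455, ΔT' = 2.4/(1−0.455) = 4.4037 K.
Change = 4.4037 − 3.6419 = 0.76 K.

0.76 K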